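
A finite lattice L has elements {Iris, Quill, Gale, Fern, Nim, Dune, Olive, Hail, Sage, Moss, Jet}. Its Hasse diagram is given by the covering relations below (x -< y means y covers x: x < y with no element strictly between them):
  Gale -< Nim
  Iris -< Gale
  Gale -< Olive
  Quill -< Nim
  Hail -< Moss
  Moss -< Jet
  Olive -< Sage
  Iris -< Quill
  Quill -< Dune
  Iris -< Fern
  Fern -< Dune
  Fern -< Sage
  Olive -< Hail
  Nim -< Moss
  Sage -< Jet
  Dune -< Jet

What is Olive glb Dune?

Common lower bounds of {Olive, Dune}: Iris.
The greatest among these is Iris.

Iris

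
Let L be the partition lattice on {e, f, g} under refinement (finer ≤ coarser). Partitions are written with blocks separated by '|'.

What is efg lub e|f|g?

The join of efg and e|f|g merges any blocks that overlap across the partitions, giving efg.

efg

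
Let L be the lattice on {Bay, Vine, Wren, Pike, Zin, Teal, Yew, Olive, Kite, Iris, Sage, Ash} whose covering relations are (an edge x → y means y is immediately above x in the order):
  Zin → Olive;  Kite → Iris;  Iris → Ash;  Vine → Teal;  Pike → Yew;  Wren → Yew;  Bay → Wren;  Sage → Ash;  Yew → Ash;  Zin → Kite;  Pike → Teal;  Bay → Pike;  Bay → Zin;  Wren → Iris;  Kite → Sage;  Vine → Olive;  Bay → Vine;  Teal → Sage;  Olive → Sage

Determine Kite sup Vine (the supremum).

Common upper bounds of {Kite, Vine}: Ash, Sage.
The least among these is Sage.

Sage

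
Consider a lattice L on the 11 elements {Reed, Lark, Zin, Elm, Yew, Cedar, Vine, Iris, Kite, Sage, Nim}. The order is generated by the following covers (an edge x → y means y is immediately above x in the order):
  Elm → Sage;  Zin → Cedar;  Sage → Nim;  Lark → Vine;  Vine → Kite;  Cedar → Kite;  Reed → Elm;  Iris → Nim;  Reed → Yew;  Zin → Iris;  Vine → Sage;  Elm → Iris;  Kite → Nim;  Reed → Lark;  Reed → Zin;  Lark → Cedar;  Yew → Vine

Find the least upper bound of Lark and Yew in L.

Vine

Common upper bounds of {Lark, Yew}: Kite, Nim, Sage, Vine.
The least among these is Vine.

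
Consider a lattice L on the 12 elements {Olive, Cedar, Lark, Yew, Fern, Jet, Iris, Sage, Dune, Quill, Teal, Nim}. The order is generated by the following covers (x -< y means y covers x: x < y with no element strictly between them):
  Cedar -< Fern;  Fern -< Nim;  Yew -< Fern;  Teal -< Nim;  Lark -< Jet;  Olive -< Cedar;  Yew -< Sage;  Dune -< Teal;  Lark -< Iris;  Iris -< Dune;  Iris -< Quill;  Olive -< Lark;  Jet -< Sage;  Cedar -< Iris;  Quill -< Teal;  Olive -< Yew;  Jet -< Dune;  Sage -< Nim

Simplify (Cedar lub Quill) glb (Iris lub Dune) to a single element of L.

Cedar ∨ Quill = Quill
Iris ∨ Dune = Dune
Quill ∧ Dune = Iris

Iris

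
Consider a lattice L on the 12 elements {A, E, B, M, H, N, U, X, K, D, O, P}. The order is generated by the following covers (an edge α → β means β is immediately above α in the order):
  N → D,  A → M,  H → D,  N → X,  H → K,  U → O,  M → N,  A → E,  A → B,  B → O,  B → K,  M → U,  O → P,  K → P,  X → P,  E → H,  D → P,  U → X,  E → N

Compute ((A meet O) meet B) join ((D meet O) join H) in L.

D

A ∧ O = A
A ∧ B = A
D ∧ O = M
M ∨ H = D
A ∨ D = D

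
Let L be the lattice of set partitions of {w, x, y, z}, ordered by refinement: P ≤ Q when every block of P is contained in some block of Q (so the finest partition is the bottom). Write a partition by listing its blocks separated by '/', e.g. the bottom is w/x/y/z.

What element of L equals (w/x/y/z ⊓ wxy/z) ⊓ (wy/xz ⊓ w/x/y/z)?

w/x/y/z ∧ wxy/z = w/x/y/z
wy/xz ∧ w/x/y/z = w/x/y/z
w/x/y/z ∧ w/x/y/z = w/x/y/z

w/x/y/z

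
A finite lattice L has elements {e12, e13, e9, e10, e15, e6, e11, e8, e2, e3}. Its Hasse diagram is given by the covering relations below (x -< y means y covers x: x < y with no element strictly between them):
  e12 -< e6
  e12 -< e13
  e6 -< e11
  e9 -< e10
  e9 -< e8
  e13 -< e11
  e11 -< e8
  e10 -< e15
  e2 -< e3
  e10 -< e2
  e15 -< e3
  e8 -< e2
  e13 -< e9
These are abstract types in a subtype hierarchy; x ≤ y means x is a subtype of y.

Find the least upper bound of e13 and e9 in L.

Common upper bounds of {e13, e9}: e10, e15, e2, e3, e8, e9.
The least among these is e9.

e9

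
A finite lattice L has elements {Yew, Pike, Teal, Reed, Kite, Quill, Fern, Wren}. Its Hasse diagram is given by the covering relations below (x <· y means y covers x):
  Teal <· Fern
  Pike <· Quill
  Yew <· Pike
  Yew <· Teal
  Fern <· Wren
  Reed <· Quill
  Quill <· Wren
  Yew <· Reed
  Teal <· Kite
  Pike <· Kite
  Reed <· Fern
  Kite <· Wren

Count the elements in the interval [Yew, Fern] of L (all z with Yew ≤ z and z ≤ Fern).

4

The interval [Yew, Fern] = {Fern, Reed, Teal, Yew}, which has 4 elements.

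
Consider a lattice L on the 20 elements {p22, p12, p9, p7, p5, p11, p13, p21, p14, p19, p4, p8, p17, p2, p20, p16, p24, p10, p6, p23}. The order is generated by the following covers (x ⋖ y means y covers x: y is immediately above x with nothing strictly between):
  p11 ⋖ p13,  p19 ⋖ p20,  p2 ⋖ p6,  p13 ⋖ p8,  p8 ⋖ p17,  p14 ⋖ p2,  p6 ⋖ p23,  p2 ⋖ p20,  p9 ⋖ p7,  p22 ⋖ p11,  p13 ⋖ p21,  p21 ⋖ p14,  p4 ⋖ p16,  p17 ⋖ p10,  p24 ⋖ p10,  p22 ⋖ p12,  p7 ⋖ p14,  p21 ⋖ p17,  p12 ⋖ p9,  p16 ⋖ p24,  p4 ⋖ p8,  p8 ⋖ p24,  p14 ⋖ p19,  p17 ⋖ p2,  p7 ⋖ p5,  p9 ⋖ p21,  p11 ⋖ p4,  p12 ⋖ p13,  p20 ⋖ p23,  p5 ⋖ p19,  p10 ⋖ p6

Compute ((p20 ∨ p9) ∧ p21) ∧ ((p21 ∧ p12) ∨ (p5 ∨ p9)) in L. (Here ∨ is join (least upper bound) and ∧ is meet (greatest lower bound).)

p20 ∨ p9 = p20
p20 ∧ p21 = p21
p21 ∧ p12 = p12
p5 ∨ p9 = p5
p12 ∨ p5 = p5
p21 ∧ p5 = p9

p9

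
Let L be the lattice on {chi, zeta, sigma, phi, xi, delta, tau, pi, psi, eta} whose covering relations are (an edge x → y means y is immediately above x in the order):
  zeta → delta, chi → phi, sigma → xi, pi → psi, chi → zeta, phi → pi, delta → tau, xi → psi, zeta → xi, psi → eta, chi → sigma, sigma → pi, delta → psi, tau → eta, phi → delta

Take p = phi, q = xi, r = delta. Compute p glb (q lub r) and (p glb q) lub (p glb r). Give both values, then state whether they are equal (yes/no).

phi; phi; yes

q lub r = psi, so p glb (q lub r) = phi glb psi = phi.
p glb q = chi and p glb r = phi, so (p glb q) lub (p glb r) = chi lub phi = phi.
Equal: yes.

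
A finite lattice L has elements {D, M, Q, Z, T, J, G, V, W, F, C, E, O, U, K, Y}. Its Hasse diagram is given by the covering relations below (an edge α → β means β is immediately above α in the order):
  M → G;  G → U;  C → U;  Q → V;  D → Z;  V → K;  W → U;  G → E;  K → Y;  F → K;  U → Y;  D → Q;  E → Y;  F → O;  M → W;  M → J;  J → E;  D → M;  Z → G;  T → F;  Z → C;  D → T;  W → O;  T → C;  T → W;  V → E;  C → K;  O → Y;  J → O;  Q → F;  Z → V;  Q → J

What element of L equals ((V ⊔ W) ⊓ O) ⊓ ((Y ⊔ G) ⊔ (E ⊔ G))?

O

V ∨ W = Y
Y ∧ O = O
Y ∨ G = Y
E ∨ G = E
Y ∨ E = Y
O ∧ Y = O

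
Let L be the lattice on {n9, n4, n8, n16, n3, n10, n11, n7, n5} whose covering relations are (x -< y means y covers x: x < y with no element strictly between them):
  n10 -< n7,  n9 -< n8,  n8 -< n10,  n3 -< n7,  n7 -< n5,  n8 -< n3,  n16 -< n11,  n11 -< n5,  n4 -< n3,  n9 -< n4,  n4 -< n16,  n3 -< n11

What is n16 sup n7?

Common upper bounds of {n16, n7}: n5.
The least among these is n5.

n5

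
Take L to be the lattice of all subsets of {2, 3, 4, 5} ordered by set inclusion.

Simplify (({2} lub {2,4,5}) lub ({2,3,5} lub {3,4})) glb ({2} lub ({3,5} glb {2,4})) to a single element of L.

{2}

{2} ∨ {2,4,5} = {2,4,5}
{2,3,5} ∨ {3,4} = {2,3,4,5}
{2,4,5} ∨ {2,3,4,5} = {2,3,4,5}
{3,5} ∧ {2,4} = ∅
{2} ∨ ∅ = {2}
{2,3,4,5} ∧ {2} = {2}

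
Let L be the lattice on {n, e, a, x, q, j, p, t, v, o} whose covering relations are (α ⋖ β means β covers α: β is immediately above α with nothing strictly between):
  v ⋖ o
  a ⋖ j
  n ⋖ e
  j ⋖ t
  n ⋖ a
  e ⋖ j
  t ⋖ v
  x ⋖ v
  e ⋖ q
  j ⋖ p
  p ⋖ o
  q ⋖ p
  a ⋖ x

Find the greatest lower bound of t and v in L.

t

Common lower bounds of {t, v}: a, e, j, n, t.
The greatest among these is t.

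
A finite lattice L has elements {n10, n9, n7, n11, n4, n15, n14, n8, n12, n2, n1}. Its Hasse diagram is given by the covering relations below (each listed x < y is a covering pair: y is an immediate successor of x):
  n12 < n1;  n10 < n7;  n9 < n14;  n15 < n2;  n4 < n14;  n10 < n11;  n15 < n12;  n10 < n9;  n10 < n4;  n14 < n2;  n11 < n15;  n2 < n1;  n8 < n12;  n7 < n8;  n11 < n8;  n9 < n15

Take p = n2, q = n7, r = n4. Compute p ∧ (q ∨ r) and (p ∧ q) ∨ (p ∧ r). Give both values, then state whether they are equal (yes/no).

n2; n4; no

q ∨ r = n1, so p ∧ (q ∨ r) = n2 ∧ n1 = n2.
p ∧ q = n10 and p ∧ r = n4, so (p ∧ q) ∨ (p ∧ r) = n10 ∨ n4 = n4.
Equal: no.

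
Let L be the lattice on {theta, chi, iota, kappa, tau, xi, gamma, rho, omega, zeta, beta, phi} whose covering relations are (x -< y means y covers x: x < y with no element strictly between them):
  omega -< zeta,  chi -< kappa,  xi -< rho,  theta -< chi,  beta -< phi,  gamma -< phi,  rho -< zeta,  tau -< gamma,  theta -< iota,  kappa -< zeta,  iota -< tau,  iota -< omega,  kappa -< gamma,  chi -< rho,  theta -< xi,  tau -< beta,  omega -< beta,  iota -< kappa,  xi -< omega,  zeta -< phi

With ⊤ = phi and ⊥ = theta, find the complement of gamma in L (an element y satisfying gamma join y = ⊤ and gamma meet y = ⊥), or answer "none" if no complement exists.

xi

Need y with gamma ∨ y = phi and gamma ∧ y = theta.
Checking each element gives: xi.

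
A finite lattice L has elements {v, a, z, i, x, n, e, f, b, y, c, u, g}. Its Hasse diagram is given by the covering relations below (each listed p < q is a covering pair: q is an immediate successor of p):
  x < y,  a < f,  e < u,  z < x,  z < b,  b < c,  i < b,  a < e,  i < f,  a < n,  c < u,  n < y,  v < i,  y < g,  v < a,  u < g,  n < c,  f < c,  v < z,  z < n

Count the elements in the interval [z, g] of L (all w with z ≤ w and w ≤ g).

8

The interval [z, g] = {b, c, g, n, u, x, y, z}, which has 8 elements.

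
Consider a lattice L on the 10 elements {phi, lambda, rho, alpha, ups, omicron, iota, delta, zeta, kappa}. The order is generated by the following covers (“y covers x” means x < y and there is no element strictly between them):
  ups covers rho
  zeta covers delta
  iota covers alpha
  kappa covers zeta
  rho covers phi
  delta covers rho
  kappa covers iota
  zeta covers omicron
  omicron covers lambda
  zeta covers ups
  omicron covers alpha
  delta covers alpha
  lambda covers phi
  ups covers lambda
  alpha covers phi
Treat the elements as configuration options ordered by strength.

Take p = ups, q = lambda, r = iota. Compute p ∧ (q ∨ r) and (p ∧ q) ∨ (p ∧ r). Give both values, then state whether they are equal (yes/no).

ups; lambda; no

q ∨ r = kappa, so p ∧ (q ∨ r) = ups ∧ kappa = ups.
p ∧ q = lambda and p ∧ r = phi, so (p ∧ q) ∨ (p ∧ r) = lambda ∨ phi = lambda.
Equal: no.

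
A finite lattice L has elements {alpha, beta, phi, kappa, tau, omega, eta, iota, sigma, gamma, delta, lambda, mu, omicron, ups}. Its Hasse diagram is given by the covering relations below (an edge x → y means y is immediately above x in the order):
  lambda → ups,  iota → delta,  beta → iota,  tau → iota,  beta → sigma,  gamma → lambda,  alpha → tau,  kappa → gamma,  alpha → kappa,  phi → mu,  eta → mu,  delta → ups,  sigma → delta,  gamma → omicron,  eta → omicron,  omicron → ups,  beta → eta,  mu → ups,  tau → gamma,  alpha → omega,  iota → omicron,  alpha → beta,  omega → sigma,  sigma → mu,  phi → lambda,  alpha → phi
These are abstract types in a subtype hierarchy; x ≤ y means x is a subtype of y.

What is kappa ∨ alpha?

kappa

Common upper bounds of {kappa, alpha}: gamma, kappa, lambda, omicron, ups.
The least among these is kappa.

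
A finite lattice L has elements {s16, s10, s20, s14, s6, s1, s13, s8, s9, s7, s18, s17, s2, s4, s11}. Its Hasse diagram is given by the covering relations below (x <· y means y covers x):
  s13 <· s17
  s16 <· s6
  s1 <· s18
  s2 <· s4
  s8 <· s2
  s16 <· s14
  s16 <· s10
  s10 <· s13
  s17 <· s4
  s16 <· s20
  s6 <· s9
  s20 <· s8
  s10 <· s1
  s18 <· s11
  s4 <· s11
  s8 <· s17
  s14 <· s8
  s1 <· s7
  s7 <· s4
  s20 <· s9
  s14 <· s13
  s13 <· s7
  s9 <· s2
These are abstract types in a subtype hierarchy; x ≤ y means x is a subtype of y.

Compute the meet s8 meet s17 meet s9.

s20

Common lower bounds of {s8, s17, s9}: s16, s20.
The greatest among these is s20.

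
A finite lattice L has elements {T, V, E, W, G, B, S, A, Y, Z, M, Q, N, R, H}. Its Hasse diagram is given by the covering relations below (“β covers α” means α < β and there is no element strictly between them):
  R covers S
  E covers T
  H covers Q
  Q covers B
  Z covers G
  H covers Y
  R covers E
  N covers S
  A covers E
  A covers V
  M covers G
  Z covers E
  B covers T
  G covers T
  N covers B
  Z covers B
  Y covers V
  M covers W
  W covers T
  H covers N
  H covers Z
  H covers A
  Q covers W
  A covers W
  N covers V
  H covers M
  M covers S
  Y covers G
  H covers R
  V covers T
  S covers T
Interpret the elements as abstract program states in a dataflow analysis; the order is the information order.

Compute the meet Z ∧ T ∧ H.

Common lower bounds of {Z, T, H}: T.
The greatest among these is T.

T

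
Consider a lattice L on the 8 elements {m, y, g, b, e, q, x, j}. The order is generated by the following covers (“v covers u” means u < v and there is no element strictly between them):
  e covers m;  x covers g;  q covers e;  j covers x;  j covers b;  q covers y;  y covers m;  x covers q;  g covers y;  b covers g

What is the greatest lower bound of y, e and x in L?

Common lower bounds of {y, e, x}: m.
The greatest among these is m.

m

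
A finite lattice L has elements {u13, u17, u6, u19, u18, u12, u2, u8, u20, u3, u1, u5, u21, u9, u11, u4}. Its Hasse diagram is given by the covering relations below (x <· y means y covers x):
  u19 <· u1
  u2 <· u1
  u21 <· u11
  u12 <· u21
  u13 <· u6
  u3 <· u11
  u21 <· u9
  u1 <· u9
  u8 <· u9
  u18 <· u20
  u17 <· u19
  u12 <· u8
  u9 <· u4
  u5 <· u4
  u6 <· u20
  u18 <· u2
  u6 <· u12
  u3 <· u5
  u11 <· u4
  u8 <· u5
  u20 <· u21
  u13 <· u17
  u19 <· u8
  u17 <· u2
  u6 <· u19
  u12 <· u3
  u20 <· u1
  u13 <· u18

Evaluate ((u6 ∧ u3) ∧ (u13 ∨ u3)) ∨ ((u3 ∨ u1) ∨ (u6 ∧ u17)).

u4

u6 ∧ u3 = u6
u13 ∨ u3 = u3
u6 ∧ u3 = u6
u3 ∨ u1 = u4
u6 ∧ u17 = u13
u4 ∨ u13 = u4
u6 ∨ u4 = u4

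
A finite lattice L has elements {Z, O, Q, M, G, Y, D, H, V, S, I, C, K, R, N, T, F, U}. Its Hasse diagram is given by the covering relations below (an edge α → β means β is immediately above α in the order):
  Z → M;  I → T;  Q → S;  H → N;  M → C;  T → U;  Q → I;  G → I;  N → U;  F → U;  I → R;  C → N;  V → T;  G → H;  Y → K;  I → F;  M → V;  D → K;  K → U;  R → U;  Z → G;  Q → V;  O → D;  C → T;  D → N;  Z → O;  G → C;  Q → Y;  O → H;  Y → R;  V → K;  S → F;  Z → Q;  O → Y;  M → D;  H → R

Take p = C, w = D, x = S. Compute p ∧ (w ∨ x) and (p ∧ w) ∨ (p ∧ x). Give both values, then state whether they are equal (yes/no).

C; M; no

w ∨ x = U, so p ∧ (w ∨ x) = C ∧ U = C.
p ∧ w = M and p ∧ x = Z, so (p ∧ w) ∨ (p ∧ x) = M ∨ Z = M.
Equal: no.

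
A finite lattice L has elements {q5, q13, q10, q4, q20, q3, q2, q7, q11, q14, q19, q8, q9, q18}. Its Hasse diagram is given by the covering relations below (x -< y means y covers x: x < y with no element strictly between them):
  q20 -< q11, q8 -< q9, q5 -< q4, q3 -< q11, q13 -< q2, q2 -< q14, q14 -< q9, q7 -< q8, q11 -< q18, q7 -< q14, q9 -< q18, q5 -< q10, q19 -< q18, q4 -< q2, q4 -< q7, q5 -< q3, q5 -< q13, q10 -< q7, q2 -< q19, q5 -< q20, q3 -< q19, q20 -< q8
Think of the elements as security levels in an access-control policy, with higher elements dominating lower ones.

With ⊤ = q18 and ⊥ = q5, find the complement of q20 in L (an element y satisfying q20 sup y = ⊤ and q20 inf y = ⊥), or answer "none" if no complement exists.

q19

Need y with q20 ∨ y = q18 and q20 ∧ y = q5.
Checking each element gives: q19.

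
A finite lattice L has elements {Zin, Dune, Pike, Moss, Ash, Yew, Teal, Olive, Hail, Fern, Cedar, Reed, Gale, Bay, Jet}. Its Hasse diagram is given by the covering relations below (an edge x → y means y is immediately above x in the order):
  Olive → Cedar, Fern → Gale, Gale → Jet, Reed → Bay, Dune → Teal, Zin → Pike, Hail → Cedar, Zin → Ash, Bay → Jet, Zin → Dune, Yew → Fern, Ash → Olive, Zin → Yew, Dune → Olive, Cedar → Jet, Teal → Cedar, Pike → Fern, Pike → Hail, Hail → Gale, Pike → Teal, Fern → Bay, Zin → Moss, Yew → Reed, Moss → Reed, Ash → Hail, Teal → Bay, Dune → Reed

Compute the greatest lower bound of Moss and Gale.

Common lower bounds of {Moss, Gale}: Zin.
The greatest among these is Zin.

Zin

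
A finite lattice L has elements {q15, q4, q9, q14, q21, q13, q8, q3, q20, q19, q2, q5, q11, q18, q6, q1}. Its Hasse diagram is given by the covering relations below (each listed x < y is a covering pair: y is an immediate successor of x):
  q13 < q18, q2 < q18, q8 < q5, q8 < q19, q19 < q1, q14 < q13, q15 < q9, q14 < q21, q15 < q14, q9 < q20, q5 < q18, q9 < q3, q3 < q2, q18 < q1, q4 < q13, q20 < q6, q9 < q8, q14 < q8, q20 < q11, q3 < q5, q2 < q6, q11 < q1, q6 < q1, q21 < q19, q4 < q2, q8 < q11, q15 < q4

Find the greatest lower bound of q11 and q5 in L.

q8

Common lower bounds of {q11, q5}: q14, q15, q8, q9.
The greatest among these is q8.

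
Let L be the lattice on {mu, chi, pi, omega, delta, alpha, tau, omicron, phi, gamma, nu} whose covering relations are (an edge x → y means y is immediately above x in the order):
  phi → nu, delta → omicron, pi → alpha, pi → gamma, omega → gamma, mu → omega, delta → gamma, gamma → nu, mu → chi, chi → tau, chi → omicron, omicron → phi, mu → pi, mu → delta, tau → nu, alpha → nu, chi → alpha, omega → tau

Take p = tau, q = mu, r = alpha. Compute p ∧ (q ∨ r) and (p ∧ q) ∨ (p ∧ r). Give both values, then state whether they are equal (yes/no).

q ∨ r = alpha, so p ∧ (q ∨ r) = tau ∧ alpha = chi.
p ∧ q = mu and p ∧ r = chi, so (p ∧ q) ∨ (p ∧ r) = mu ∨ chi = chi.
Equal: yes.

chi; chi; yes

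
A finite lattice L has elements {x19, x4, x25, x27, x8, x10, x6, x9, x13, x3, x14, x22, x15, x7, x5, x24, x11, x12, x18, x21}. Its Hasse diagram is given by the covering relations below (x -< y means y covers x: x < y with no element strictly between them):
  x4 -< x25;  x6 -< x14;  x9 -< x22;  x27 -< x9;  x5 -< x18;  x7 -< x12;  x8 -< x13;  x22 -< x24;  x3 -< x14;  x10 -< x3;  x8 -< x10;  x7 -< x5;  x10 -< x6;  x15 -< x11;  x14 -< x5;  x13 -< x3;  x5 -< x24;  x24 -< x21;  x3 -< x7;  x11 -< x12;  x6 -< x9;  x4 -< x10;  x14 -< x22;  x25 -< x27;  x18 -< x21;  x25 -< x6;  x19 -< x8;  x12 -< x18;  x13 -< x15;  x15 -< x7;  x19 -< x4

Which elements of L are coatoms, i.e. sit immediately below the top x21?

x18, x24

The coatoms are exactly the elements covered by x21: x18, x24.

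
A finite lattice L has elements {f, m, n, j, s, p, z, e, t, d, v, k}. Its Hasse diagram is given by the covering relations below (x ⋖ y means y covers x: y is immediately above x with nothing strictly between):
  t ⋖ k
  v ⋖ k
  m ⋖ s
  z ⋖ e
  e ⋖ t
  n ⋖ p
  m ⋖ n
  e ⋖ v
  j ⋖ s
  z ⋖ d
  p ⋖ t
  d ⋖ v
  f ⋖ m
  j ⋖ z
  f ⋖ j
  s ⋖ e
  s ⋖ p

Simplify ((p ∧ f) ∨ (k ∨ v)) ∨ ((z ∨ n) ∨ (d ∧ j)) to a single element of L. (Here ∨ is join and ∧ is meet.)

p ∧ f = f
k ∨ v = k
f ∨ k = k
z ∨ n = t
d ∧ j = j
t ∨ j = t
k ∨ t = k

k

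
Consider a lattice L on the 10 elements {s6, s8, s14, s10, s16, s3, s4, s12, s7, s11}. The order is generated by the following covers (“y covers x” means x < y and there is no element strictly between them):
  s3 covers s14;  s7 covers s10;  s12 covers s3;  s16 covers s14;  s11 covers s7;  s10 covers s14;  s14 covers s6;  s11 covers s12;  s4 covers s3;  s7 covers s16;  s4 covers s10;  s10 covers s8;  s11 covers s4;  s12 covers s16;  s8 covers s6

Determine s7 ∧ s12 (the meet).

s16

Common lower bounds of {s7, s12}: s14, s16, s6.
The greatest among these is s16.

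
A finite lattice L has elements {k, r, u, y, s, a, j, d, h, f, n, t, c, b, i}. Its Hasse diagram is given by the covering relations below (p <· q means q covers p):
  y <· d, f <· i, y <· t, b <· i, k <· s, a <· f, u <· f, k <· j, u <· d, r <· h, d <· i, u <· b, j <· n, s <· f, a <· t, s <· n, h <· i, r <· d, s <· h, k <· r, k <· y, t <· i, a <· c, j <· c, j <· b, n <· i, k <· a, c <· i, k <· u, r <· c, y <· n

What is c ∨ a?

Common upper bounds of {c, a}: c, i.
The least among these is c.

c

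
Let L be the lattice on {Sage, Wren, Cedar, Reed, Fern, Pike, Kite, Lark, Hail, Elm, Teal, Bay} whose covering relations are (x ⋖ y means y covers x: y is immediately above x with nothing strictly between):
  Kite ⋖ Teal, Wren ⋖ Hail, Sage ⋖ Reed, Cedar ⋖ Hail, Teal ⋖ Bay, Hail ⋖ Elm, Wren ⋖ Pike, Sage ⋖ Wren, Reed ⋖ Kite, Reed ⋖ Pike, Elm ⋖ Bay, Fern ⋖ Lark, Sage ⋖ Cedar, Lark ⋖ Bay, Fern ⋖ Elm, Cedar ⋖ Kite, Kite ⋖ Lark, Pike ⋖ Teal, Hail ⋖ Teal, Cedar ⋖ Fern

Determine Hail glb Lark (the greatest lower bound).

Common lower bounds of {Hail, Lark}: Cedar, Sage.
The greatest among these is Cedar.

Cedar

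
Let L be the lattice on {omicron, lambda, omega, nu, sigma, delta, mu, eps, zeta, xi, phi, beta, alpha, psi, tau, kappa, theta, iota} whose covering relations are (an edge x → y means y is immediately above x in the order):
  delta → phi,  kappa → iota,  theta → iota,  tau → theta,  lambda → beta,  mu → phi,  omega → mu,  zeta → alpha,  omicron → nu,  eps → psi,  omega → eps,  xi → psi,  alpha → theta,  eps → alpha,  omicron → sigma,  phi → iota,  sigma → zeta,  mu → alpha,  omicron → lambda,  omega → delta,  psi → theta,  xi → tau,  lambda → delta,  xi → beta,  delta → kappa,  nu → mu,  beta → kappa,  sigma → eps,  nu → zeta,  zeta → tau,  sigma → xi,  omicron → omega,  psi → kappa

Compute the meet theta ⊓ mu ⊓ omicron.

Common lower bounds of {theta, mu, omicron}: omicron.
The greatest among these is omicron.

omicron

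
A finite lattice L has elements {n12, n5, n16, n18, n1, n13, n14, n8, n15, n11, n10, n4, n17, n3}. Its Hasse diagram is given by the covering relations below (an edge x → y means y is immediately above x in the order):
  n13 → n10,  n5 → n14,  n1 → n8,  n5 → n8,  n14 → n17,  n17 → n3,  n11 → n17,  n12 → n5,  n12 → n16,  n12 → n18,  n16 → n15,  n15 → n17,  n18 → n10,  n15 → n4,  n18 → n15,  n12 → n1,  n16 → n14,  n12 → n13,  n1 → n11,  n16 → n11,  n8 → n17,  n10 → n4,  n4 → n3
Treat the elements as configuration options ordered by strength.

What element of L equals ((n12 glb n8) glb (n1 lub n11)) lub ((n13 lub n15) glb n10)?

n12 ∧ n8 = n12
n1 ∨ n11 = n11
n12 ∧ n11 = n12
n13 ∨ n15 = n4
n4 ∧ n10 = n10
n12 ∨ n10 = n10

n10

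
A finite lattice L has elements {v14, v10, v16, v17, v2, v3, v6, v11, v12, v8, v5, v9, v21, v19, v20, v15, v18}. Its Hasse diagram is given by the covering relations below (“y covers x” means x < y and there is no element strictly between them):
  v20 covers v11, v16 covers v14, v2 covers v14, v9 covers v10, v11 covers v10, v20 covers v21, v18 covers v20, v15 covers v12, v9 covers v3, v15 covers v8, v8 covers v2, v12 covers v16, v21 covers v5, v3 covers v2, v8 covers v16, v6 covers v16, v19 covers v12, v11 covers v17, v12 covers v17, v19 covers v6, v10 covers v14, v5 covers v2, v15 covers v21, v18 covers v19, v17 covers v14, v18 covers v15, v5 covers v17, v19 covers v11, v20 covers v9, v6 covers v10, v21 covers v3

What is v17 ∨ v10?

v11

Common upper bounds of {v17, v10}: v11, v18, v19, v20.
The least among these is v11.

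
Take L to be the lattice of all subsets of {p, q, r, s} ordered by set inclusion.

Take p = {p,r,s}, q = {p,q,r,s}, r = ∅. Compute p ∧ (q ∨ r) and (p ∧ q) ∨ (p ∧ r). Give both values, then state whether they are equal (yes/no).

q ∨ r = {p,q,r,s}, so p ∧ (q ∨ r) = {p,r,s} ∧ {p,q,r,s} = {p,r,s}.
p ∧ q = {p,r,s} and p ∧ r = ∅, so (p ∧ q) ∨ (p ∧ r) = {p,r,s} ∨ ∅ = {p,r,s}.
Equal: yes.

{p,r,s}; {p,r,s}; yes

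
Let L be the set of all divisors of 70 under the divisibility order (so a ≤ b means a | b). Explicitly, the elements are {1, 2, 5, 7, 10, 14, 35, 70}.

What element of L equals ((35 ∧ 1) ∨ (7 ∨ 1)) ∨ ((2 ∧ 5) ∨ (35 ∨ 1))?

35 ∧ 1 = 1
7 ∨ 1 = 7
1 ∨ 7 = 7
2 ∧ 5 = 1
35 ∨ 1 = 35
1 ∨ 35 = 35
7 ∨ 35 = 35

35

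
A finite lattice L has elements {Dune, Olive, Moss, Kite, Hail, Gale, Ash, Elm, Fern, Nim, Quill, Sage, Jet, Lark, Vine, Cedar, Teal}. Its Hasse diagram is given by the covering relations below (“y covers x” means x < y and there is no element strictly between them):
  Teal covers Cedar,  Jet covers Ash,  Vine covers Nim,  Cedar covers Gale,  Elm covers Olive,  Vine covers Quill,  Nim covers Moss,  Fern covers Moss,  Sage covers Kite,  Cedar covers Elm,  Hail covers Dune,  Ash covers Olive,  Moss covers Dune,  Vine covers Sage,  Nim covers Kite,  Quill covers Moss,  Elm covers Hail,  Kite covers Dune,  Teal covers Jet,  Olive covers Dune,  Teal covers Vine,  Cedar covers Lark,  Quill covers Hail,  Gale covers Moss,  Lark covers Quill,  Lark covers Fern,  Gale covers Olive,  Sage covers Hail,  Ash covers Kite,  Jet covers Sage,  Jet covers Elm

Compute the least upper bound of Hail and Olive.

Common upper bounds of {Hail, Olive}: Cedar, Elm, Jet, Teal.
The least among these is Elm.

Elm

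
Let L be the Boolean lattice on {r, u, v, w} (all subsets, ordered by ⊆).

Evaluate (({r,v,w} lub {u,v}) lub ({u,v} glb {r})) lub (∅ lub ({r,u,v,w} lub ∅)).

{r,v,w} ∨ {u,v} = {r,u,v,w}
{u,v} ∧ {r} = ∅
{r,u,v,w} ∨ ∅ = {r,u,v,w}
{r,u,v,w} ∨ ∅ = {r,u,v,w}
∅ ∨ {r,u,v,w} = {r,u,v,w}
{r,u,v,w} ∨ {r,u,v,w} = {r,u,v,w}

{r,u,v,w}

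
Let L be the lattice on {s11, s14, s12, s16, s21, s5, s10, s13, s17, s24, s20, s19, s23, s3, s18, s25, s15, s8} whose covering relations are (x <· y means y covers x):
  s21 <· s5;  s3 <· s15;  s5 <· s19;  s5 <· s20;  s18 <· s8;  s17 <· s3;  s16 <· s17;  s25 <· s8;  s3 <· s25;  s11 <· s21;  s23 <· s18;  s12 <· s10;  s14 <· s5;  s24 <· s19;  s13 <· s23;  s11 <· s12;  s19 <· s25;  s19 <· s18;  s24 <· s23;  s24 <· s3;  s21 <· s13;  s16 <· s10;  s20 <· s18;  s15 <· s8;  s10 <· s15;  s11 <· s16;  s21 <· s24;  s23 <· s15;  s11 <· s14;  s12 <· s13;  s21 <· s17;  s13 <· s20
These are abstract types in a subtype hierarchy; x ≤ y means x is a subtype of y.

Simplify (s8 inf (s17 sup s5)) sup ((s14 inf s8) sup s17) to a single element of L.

s17 ∨ s5 = s25
s8 ∧ s25 = s25
s14 ∧ s8 = s14
s14 ∨ s17 = s25
s25 ∨ s25 = s25

s25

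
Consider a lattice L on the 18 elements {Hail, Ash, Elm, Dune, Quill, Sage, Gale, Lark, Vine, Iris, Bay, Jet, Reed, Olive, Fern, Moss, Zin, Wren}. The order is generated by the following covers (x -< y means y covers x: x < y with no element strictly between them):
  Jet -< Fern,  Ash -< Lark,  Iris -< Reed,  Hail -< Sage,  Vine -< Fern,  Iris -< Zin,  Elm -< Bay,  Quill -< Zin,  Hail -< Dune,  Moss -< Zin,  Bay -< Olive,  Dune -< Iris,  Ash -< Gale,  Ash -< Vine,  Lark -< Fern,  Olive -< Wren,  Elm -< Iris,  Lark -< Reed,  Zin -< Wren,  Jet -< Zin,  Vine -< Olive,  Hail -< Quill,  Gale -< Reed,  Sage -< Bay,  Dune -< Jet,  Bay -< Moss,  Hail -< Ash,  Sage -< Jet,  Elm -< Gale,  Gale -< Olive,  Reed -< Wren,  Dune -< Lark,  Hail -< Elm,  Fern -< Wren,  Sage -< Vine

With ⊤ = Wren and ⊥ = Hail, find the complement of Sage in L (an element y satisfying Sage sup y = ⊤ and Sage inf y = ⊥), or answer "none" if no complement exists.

Reed

Need y with Sage ∨ y = Wren and Sage ∧ y = Hail.
Checking each element gives: Reed.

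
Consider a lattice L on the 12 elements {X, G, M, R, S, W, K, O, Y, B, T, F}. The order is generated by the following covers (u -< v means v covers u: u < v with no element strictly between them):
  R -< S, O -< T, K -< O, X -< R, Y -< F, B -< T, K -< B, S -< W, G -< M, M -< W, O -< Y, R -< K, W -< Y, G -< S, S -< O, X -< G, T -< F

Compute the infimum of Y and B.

Common lower bounds of {Y, B}: K, R, X.
The greatest among these is K.

K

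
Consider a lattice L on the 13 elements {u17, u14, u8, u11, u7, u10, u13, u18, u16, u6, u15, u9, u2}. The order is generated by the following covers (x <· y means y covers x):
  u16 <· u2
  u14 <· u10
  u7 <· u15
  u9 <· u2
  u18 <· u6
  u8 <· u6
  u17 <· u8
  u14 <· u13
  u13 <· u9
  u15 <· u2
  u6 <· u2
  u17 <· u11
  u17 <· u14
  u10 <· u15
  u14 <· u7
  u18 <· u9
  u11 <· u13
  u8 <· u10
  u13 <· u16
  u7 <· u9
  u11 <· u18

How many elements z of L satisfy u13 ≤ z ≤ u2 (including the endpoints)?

4

The interval [u13, u2] = {u13, u16, u2, u9}, which has 4 elements.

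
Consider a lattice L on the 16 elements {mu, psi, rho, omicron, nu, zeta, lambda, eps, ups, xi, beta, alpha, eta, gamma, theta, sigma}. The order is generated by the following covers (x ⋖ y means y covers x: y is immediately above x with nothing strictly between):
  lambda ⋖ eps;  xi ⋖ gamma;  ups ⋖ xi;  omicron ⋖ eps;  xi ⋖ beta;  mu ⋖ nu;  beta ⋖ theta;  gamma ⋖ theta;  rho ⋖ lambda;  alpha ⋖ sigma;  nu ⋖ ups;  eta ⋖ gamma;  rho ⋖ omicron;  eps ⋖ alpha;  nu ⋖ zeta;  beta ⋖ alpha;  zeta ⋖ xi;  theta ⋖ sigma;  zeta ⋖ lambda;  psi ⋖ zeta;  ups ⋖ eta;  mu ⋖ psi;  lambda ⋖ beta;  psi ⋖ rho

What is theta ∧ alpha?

Common lower bounds of {theta, alpha}: beta, lambda, mu, nu, psi, rho, ups, xi, zeta.
The greatest among these is beta.

beta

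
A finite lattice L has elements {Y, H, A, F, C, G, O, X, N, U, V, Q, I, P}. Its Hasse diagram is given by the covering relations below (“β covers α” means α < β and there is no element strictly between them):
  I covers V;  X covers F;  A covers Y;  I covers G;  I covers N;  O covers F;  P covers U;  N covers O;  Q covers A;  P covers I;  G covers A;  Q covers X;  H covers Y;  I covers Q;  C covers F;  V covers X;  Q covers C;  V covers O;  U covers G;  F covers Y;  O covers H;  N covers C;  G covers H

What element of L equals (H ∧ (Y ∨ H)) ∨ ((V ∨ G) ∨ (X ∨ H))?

Y ∨ H = H
H ∧ H = H
V ∨ G = I
X ∨ H = V
I ∨ V = I
H ∨ I = I

I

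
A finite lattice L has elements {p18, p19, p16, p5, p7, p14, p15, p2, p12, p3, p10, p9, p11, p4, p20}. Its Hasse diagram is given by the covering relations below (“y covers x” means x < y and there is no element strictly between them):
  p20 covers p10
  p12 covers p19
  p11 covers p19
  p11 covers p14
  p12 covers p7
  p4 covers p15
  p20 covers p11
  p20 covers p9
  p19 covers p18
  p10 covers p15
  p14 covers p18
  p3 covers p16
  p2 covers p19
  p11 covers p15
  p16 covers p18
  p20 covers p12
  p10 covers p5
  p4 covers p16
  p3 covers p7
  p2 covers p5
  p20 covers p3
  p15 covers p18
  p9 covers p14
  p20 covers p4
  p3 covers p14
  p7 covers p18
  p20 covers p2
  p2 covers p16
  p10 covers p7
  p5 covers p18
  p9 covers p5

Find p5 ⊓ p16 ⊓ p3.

Common lower bounds of {p5, p16, p3}: p18.
The greatest among these is p18.

p18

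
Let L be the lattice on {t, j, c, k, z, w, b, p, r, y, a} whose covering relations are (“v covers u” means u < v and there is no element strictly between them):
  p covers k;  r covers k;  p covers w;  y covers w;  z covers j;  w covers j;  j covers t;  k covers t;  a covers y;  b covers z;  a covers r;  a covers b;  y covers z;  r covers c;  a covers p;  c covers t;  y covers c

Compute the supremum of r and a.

a

Common upper bounds of {r, a}: a.
The least among these is a.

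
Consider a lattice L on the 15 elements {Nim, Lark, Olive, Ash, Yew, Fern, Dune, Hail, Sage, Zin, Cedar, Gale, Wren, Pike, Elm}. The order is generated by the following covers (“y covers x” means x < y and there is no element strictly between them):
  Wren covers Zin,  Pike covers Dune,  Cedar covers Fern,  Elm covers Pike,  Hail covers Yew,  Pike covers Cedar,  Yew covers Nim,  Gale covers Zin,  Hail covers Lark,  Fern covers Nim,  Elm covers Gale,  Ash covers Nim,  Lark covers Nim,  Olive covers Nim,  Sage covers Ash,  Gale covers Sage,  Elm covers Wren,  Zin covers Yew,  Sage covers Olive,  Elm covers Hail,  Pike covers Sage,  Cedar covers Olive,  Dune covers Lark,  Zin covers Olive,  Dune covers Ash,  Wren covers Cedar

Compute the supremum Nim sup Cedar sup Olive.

Common upper bounds of {Nim, Cedar, Olive}: Cedar, Elm, Pike, Wren.
The least among these is Cedar.

Cedar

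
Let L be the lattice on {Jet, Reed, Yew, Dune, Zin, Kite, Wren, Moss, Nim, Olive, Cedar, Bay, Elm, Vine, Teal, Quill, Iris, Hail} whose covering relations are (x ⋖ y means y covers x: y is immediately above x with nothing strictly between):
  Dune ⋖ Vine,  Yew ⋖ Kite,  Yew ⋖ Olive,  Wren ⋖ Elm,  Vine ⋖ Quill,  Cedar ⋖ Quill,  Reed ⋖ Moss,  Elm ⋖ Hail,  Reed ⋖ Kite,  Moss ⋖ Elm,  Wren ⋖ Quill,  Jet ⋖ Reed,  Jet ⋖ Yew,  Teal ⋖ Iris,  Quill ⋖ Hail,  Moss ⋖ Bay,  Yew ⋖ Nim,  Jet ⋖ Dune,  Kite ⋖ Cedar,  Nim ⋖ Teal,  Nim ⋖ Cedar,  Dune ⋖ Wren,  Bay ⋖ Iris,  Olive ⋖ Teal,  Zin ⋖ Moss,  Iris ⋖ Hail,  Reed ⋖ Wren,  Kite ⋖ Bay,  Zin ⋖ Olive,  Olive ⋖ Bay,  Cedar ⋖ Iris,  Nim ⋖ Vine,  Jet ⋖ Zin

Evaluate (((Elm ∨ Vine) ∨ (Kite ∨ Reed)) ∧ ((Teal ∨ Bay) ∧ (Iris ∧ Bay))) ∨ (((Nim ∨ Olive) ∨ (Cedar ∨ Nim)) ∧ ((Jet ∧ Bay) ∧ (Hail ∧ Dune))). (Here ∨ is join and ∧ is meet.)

Elm ∨ Vine = Hail
Kite ∨ Reed = Kite
Hail ∨ Kite = Hail
Teal ∨ Bay = Iris
Iris ∧ Bay = Bay
Iris ∧ Bay = Bay
Hail ∧ Bay = Bay
Nim ∨ Olive = Teal
Cedar ∨ Nim = Cedar
Teal ∨ Cedar = Iris
Jet ∧ Bay = Jet
Hail ∧ Dune = Dune
Jet ∧ Dune = Jet
Iris ∧ Jet = Jet
Bay ∨ Jet = Bay

Bay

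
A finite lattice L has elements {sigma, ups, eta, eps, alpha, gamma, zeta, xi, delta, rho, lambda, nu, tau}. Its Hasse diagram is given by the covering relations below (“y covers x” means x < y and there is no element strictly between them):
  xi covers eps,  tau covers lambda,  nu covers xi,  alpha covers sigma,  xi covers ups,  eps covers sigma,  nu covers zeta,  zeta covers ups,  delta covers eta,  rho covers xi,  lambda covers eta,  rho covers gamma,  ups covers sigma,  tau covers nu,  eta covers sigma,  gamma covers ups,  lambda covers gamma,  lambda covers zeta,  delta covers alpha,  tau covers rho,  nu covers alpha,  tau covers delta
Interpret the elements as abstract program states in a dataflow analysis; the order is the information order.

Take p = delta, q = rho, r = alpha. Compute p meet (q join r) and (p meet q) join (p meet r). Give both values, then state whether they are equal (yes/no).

q join r = tau, so p meet (q join r) = delta meet tau = delta.
p meet q = sigma and p meet r = alpha, so (p meet q) join (p meet r) = sigma join alpha = alpha.
Equal: no.

delta; alpha; no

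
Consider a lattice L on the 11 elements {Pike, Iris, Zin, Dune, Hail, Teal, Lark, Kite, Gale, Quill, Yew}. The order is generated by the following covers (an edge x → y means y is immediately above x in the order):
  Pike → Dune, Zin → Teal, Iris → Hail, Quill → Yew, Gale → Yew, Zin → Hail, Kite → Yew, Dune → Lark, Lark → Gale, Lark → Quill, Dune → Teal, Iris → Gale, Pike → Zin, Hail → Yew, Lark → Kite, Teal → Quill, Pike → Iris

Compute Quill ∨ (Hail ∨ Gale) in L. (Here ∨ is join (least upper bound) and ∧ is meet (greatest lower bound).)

Yew

Hail ∨ Gale = Yew
Quill ∨ Yew = Yew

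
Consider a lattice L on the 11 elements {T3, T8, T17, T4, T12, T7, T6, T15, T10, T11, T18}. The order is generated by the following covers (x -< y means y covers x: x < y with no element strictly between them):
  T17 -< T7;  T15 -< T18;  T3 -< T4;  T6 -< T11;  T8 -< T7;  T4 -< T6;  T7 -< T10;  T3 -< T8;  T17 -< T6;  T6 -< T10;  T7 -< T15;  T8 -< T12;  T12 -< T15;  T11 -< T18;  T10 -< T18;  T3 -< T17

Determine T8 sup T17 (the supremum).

Common upper bounds of {T8, T17}: T10, T15, T18, T7.
The least among these is T7.

T7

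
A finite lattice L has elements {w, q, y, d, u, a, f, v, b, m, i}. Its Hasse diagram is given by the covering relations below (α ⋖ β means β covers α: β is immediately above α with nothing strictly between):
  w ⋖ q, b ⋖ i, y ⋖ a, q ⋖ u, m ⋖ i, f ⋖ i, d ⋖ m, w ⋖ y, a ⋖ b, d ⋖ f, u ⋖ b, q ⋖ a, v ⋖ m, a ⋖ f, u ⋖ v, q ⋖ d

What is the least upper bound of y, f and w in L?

Common upper bounds of {y, f, w}: f, i.
The least among these is f.

f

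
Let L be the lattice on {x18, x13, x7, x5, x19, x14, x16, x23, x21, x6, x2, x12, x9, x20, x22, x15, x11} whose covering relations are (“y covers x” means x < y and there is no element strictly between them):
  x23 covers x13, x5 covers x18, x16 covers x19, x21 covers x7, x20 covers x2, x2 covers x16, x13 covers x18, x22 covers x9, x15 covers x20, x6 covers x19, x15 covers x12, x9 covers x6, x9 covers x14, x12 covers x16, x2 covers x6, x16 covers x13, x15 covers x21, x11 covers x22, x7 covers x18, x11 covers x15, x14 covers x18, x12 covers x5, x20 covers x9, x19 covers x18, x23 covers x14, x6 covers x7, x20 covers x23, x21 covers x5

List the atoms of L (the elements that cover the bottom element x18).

x13, x14, x19, x5, x7

The atoms are exactly the elements that cover x18: x13, x14, x19, x5, x7.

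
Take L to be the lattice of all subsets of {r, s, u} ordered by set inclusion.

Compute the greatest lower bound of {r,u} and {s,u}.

{u}

Under ⊆, meet is intersection: {r,u} ∩ {s,u} = {u}.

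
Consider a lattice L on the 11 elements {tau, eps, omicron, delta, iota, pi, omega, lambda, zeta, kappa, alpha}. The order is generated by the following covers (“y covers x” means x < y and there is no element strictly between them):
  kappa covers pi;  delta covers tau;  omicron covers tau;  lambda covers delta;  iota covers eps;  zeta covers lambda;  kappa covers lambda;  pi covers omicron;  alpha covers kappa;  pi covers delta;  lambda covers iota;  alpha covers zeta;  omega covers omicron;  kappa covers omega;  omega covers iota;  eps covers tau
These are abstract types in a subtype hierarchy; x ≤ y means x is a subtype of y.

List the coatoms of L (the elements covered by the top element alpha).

kappa, zeta

The coatoms are exactly the elements covered by alpha: kappa, zeta.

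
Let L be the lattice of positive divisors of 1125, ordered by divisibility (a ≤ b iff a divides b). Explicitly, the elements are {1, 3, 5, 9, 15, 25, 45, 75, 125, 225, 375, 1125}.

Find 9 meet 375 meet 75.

Common lower bounds of {9, 375, 75}: 1, 3.
The greatest among these is 3.

3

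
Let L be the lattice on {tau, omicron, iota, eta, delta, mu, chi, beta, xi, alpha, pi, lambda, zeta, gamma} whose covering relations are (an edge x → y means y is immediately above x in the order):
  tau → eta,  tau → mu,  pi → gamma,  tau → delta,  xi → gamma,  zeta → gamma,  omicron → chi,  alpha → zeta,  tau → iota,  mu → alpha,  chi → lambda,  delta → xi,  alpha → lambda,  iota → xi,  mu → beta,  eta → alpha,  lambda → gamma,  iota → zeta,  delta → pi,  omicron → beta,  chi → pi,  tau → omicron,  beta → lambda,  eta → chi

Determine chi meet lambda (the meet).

Common lower bounds of {chi, lambda}: chi, eta, omicron, tau.
The greatest among these is chi.

chi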